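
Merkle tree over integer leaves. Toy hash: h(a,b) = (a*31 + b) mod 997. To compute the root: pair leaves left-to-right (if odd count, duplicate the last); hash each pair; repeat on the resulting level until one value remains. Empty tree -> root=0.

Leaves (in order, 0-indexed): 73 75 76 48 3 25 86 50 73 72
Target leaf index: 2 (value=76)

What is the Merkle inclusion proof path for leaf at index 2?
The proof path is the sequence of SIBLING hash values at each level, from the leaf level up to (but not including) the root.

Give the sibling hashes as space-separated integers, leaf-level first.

L0 (leaves): [73, 75, 76, 48, 3, 25, 86, 50, 73, 72], target index=2
L1: h(73,75)=(73*31+75)%997=344 [pair 0] h(76,48)=(76*31+48)%997=410 [pair 1] h(3,25)=(3*31+25)%997=118 [pair 2] h(86,50)=(86*31+50)%997=722 [pair 3] h(73,72)=(73*31+72)%997=341 [pair 4] -> [344, 410, 118, 722, 341]
  Sibling for proof at L0: 48
L2: h(344,410)=(344*31+410)%997=107 [pair 0] h(118,722)=(118*31+722)%997=392 [pair 1] h(341,341)=(341*31+341)%997=942 [pair 2] -> [107, 392, 942]
  Sibling for proof at L1: 344
L3: h(107,392)=(107*31+392)%997=718 [pair 0] h(942,942)=(942*31+942)%997=234 [pair 1] -> [718, 234]
  Sibling for proof at L2: 392
L4: h(718,234)=(718*31+234)%997=558 [pair 0] -> [558]
  Sibling for proof at L3: 234
Root: 558
Proof path (sibling hashes from leaf to root): [48, 344, 392, 234]

Answer: 48 344 392 234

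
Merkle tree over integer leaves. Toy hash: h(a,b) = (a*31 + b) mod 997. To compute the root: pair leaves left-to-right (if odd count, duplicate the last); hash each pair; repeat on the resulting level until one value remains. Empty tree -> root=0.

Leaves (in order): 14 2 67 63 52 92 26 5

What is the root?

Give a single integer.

L0: [14, 2, 67, 63, 52, 92, 26, 5]
L1: h(14,2)=(14*31+2)%997=436 h(67,63)=(67*31+63)%997=146 h(52,92)=(52*31+92)%997=707 h(26,5)=(26*31+5)%997=811 -> [436, 146, 707, 811]
L2: h(436,146)=(436*31+146)%997=701 h(707,811)=(707*31+811)%997=794 -> [701, 794]
L3: h(701,794)=(701*31+794)%997=591 -> [591]

Answer: 591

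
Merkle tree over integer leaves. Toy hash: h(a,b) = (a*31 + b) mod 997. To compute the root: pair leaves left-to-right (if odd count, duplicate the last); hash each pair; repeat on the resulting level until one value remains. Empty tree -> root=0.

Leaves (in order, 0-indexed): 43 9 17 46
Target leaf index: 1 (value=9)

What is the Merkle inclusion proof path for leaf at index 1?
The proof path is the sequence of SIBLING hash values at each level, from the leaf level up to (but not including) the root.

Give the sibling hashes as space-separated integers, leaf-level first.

L0 (leaves): [43, 9, 17, 46], target index=1
L1: h(43,9)=(43*31+9)%997=345 [pair 0] h(17,46)=(17*31+46)%997=573 [pair 1] -> [345, 573]
  Sibling for proof at L0: 43
L2: h(345,573)=(345*31+573)%997=301 [pair 0] -> [301]
  Sibling for proof at L1: 573
Root: 301
Proof path (sibling hashes from leaf to root): [43, 573]

Answer: 43 573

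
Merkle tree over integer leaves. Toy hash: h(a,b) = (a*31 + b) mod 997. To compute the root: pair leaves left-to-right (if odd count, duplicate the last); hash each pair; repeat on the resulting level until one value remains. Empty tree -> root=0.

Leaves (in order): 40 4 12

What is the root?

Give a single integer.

L0: [40, 4, 12]
L1: h(40,4)=(40*31+4)%997=247 h(12,12)=(12*31+12)%997=384 -> [247, 384]
L2: h(247,384)=(247*31+384)%997=65 -> [65]

Answer: 65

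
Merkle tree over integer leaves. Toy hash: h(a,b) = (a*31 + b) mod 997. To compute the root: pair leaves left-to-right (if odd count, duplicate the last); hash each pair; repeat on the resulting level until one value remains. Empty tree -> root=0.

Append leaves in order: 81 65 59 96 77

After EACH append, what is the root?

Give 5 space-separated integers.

Answer: 81 582 987 27 922

Derivation:
After append 81 (leaves=[81]):
  L0: [81]
  root=81
After append 65 (leaves=[81, 65]):
  L0: [81, 65]
  L1: h(81,65)=(81*31+65)%997=582 -> [582]
  root=582
After append 59 (leaves=[81, 65, 59]):
  L0: [81, 65, 59]
  L1: h(81,65)=(81*31+65)%997=582 h(59,59)=(59*31+59)%997=891 -> [582, 891]
  L2: h(582,891)=(582*31+891)%997=987 -> [987]
  root=987
After append 96 (leaves=[81, 65, 59, 96]):
  L0: [81, 65, 59, 96]
  L1: h(81,65)=(81*31+65)%997=582 h(59,96)=(59*31+96)%997=928 -> [582, 928]
  L2: h(582,928)=(582*31+928)%997=27 -> [27]
  root=27
After append 77 (leaves=[81, 65, 59, 96, 77]):
  L0: [81, 65, 59, 96, 77]
  L1: h(81,65)=(81*31+65)%997=582 h(59,96)=(59*31+96)%997=928 h(77,77)=(77*31+77)%997=470 -> [582, 928, 470]
  L2: h(582,928)=(582*31+928)%997=27 h(470,470)=(470*31+470)%997=85 -> [27, 85]
  L3: h(27,85)=(27*31+85)%997=922 -> [922]
  root=922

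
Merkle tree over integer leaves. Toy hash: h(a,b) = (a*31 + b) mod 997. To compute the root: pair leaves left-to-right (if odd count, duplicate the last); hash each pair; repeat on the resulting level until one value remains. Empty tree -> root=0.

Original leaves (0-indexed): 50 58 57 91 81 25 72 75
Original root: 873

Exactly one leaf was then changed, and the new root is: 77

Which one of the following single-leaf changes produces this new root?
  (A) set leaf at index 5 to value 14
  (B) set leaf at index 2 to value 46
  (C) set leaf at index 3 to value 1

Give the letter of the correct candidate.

Original leaves: [50, 58, 57, 91, 81, 25, 72, 75]
Target new root: 77
Try each candidate change and compute the resulting root:
Candidate A: set leaf[5] = 14 -> leaves = [50, 58, 57, 91, 81, 14, 72, 75]
  L0: [50, 58, 57, 91, 81, 14, 72, 75]
  L1: h(50,58)=(50*31+58)%997=611 h(57,91)=(57*31+91)%997=861 h(81,14)=(81*31+14)%997=531 h(72,75)=(72*31+75)%997=313 -> [611, 861, 531, 313]
  L2: h(611,861)=(611*31+861)%997=859 h(531,313)=(531*31+313)%997=822 -> [859, 822]
  L3: h(859,822)=(859*31+822)%997=532 -> [532]
  root = 532 != target 77
Candidate B: set leaf[2] = 46 -> leaves = [50, 58, 46, 91, 81, 25, 72, 75]
  L0: [50, 58, 46, 91, 81, 25, 72, 75]
  L1: h(50,58)=(50*31+58)%997=611 h(46,91)=(46*31+91)%997=520 h(81,25)=(81*31+25)%997=542 h(72,75)=(72*31+75)%997=313 -> [611, 520, 542, 313]
  L2: h(611,520)=(611*31+520)%997=518 h(542,313)=(542*31+313)%997=166 -> [518, 166]
  L3: h(518,166)=(518*31+166)%997=272 -> [272]
  root = 272 != target 77
Candidate C: set leaf[3] = 1 -> leaves = [50, 58, 57, 1, 81, 25, 72, 75]
  L0: [50, 58, 57, 1, 81, 25, 72, 75]
  L1: h(50,58)=(50*31+58)%997=611 h(57,1)=(57*31+1)%997=771 h(81,25)=(81*31+25)%997=542 h(72,75)=(72*31+75)%997=313 -> [611, 771, 542, 313]
  L2: h(611,771)=(611*31+771)%997=769 h(542,313)=(542*31+313)%997=166 -> [769, 166]
  L3: h(769,166)=(769*31+166)%997=77 -> [77]
  root = 77 == target 77  ** MATCH **
Candidate C produces the target root.

Answer: C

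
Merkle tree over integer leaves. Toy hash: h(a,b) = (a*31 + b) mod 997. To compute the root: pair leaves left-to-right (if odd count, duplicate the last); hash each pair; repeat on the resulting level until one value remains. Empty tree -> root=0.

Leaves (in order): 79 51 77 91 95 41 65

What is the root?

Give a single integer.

Answer: 707

Derivation:
L0: [79, 51, 77, 91, 95, 41, 65]
L1: h(79,51)=(79*31+51)%997=506 h(77,91)=(77*31+91)%997=484 h(95,41)=(95*31+41)%997=992 h(65,65)=(65*31+65)%997=86 -> [506, 484, 992, 86]
L2: h(506,484)=(506*31+484)%997=218 h(992,86)=(992*31+86)%997=928 -> [218, 928]
L3: h(218,928)=(218*31+928)%997=707 -> [707]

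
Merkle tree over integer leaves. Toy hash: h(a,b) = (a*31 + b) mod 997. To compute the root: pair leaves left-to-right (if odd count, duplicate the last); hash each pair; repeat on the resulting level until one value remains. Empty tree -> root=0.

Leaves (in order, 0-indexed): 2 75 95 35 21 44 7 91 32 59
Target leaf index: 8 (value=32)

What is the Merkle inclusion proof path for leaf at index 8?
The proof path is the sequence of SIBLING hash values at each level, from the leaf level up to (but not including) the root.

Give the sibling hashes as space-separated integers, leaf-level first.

Answer: 59 54 731 628

Derivation:
L0 (leaves): [2, 75, 95, 35, 21, 44, 7, 91, 32, 59], target index=8
L1: h(2,75)=(2*31+75)%997=137 [pair 0] h(95,35)=(95*31+35)%997=986 [pair 1] h(21,44)=(21*31+44)%997=695 [pair 2] h(7,91)=(7*31+91)%997=308 [pair 3] h(32,59)=(32*31+59)%997=54 [pair 4] -> [137, 986, 695, 308, 54]
  Sibling for proof at L0: 59
L2: h(137,986)=(137*31+986)%997=248 [pair 0] h(695,308)=(695*31+308)%997=916 [pair 1] h(54,54)=(54*31+54)%997=731 [pair 2] -> [248, 916, 731]
  Sibling for proof at L1: 54
L3: h(248,916)=(248*31+916)%997=628 [pair 0] h(731,731)=(731*31+731)%997=461 [pair 1] -> [628, 461]
  Sibling for proof at L2: 731
L4: h(628,461)=(628*31+461)%997=986 [pair 0] -> [986]
  Sibling for proof at L3: 628
Root: 986
Proof path (sibling hashes from leaf to root): [59, 54, 731, 628]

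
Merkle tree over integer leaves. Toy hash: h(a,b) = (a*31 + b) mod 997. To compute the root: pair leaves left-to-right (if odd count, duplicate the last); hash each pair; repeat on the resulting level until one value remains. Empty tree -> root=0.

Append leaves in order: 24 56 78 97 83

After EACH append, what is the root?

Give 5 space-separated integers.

After append 24 (leaves=[24]):
  L0: [24]
  root=24
After append 56 (leaves=[24, 56]):
  L0: [24, 56]
  L1: h(24,56)=(24*31+56)%997=800 -> [800]
  root=800
After append 78 (leaves=[24, 56, 78]):
  L0: [24, 56, 78]
  L1: h(24,56)=(24*31+56)%997=800 h(78,78)=(78*31+78)%997=502 -> [800, 502]
  L2: h(800,502)=(800*31+502)%997=377 -> [377]
  root=377
After append 97 (leaves=[24, 56, 78, 97]):
  L0: [24, 56, 78, 97]
  L1: h(24,56)=(24*31+56)%997=800 h(78,97)=(78*31+97)%997=521 -> [800, 521]
  L2: h(800,521)=(800*31+521)%997=396 -> [396]
  root=396
After append 83 (leaves=[24, 56, 78, 97, 83]):
  L0: [24, 56, 78, 97, 83]
  L1: h(24,56)=(24*31+56)%997=800 h(78,97)=(78*31+97)%997=521 h(83,83)=(83*31+83)%997=662 -> [800, 521, 662]
  L2: h(800,521)=(800*31+521)%997=396 h(662,662)=(662*31+662)%997=247 -> [396, 247]
  L3: h(396,247)=(396*31+247)%997=559 -> [559]
  root=559

Answer: 24 800 377 396 559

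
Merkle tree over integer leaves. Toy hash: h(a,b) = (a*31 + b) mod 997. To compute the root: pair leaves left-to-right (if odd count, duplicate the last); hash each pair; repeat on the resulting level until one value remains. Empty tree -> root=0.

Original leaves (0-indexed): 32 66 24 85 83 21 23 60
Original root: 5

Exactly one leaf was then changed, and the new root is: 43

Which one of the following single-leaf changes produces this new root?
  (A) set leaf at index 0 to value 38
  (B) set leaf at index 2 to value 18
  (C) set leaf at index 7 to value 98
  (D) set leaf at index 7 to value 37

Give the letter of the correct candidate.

Original leaves: [32, 66, 24, 85, 83, 21, 23, 60]
Target new root: 43
Try each candidate change and compute the resulting root:
Candidate A: set leaf[0] = 38 -> leaves = [38, 66, 24, 85, 83, 21, 23, 60]
  L0: [38, 66, 24, 85, 83, 21, 23, 60]
  L1: h(38,66)=(38*31+66)%997=247 h(24,85)=(24*31+85)%997=829 h(83,21)=(83*31+21)%997=600 h(23,60)=(23*31+60)%997=773 -> [247, 829, 600, 773]
  L2: h(247,829)=(247*31+829)%997=510 h(600,773)=(600*31+773)%997=430 -> [510, 430]
  L3: h(510,430)=(510*31+430)%997=288 -> [288]
  root = 288 != target 43
Candidate B: set leaf[2] = 18 -> leaves = [32, 66, 18, 85, 83, 21, 23, 60]
  L0: [32, 66, 18, 85, 83, 21, 23, 60]
  L1: h(32,66)=(32*31+66)%997=61 h(18,85)=(18*31+85)%997=643 h(83,21)=(83*31+21)%997=600 h(23,60)=(23*31+60)%997=773 -> [61, 643, 600, 773]
  L2: h(61,643)=(61*31+643)%997=540 h(600,773)=(600*31+773)%997=430 -> [540, 430]
  L3: h(540,430)=(540*31+430)%997=221 -> [221]
  root = 221 != target 43
Candidate C: set leaf[7] = 98 -> leaves = [32, 66, 24, 85, 83, 21, 23, 98]
  L0: [32, 66, 24, 85, 83, 21, 23, 98]
  L1: h(32,66)=(32*31+66)%997=61 h(24,85)=(24*31+85)%997=829 h(83,21)=(83*31+21)%997=600 h(23,98)=(23*31+98)%997=811 -> [61, 829, 600, 811]
  L2: h(61,829)=(61*31+829)%997=726 h(600,811)=(600*31+811)%997=468 -> [726, 468]
  L3: h(726,468)=(726*31+468)%997=43 -> [43]
  root = 43 == target 43  ** MATCH **
Candidate D: set leaf[7] = 37 -> leaves = [32, 66, 24, 85, 83, 21, 23, 37]
  L0: [32, 66, 24, 85, 83, 21, 23, 37]
  L1: h(32,66)=(32*31+66)%997=61 h(24,85)=(24*31+85)%997=829 h(83,21)=(83*31+21)%997=600 h(23,37)=(23*31+37)%997=750 -> [61, 829, 600, 750]
  L2: h(61,829)=(61*31+829)%997=726 h(600,750)=(600*31+750)%997=407 -> [726, 407]
  L3: h(726,407)=(726*31+407)%997=979 -> [979]
  root = 979 != target 43
Candidate C produces the target root.

Answer: C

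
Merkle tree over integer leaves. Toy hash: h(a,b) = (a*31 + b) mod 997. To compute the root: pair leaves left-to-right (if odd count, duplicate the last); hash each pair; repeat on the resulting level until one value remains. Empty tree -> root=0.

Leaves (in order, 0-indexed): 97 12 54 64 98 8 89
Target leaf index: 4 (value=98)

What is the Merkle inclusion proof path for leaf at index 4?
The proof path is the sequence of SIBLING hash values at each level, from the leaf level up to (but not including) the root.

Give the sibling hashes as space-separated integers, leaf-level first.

L0 (leaves): [97, 12, 54, 64, 98, 8, 89], target index=4
L1: h(97,12)=(97*31+12)%997=28 [pair 0] h(54,64)=(54*31+64)%997=741 [pair 1] h(98,8)=(98*31+8)%997=55 [pair 2] h(89,89)=(89*31+89)%997=854 [pair 3] -> [28, 741, 55, 854]
  Sibling for proof at L0: 8
L2: h(28,741)=(28*31+741)%997=612 [pair 0] h(55,854)=(55*31+854)%997=565 [pair 1] -> [612, 565]
  Sibling for proof at L1: 854
L3: h(612,565)=(612*31+565)%997=594 [pair 0] -> [594]
  Sibling for proof at L2: 612
Root: 594
Proof path (sibling hashes from leaf to root): [8, 854, 612]

Answer: 8 854 612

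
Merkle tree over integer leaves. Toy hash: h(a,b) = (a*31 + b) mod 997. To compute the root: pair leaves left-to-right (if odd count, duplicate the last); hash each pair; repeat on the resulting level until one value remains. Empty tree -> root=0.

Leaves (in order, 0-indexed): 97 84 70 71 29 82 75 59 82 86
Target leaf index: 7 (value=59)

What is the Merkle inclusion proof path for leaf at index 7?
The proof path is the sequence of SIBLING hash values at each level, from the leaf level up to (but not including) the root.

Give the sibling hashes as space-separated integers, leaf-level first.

L0 (leaves): [97, 84, 70, 71, 29, 82, 75, 59, 82, 86], target index=7
L1: h(97,84)=(97*31+84)%997=100 [pair 0] h(70,71)=(70*31+71)%997=247 [pair 1] h(29,82)=(29*31+82)%997=981 [pair 2] h(75,59)=(75*31+59)%997=390 [pair 3] h(82,86)=(82*31+86)%997=634 [pair 4] -> [100, 247, 981, 390, 634]
  Sibling for proof at L0: 75
L2: h(100,247)=(100*31+247)%997=356 [pair 0] h(981,390)=(981*31+390)%997=891 [pair 1] h(634,634)=(634*31+634)%997=348 [pair 2] -> [356, 891, 348]
  Sibling for proof at L1: 981
L3: h(356,891)=(356*31+891)%997=960 [pair 0] h(348,348)=(348*31+348)%997=169 [pair 1] -> [960, 169]
  Sibling for proof at L2: 356
L4: h(960,169)=(960*31+169)%997=19 [pair 0] -> [19]
  Sibling for proof at L3: 169
Root: 19
Proof path (sibling hashes from leaf to root): [75, 981, 356, 169]

Answer: 75 981 356 169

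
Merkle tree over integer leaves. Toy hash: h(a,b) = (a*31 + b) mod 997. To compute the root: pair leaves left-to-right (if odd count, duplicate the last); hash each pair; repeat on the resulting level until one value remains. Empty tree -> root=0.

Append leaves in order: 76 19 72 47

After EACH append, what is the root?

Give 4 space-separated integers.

After append 76 (leaves=[76]):
  L0: [76]
  root=76
After append 19 (leaves=[76, 19]):
  L0: [76, 19]
  L1: h(76,19)=(76*31+19)%997=381 -> [381]
  root=381
After append 72 (leaves=[76, 19, 72]):
  L0: [76, 19, 72]
  L1: h(76,19)=(76*31+19)%997=381 h(72,72)=(72*31+72)%997=310 -> [381, 310]
  L2: h(381,310)=(381*31+310)%997=157 -> [157]
  root=157
After append 47 (leaves=[76, 19, 72, 47]):
  L0: [76, 19, 72, 47]
  L1: h(76,19)=(76*31+19)%997=381 h(72,47)=(72*31+47)%997=285 -> [381, 285]
  L2: h(381,285)=(381*31+285)%997=132 -> [132]
  root=132

Answer: 76 381 157 132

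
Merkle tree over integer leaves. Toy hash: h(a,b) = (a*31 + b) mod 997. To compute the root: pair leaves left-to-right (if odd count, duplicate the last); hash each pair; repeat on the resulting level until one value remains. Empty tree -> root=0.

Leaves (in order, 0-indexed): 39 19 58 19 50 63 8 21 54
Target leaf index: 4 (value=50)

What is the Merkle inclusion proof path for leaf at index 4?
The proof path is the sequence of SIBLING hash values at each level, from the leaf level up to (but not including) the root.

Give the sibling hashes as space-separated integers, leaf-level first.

L0 (leaves): [39, 19, 58, 19, 50, 63, 8, 21, 54], target index=4
L1: h(39,19)=(39*31+19)%997=231 [pair 0] h(58,19)=(58*31+19)%997=820 [pair 1] h(50,63)=(50*31+63)%997=616 [pair 2] h(8,21)=(8*31+21)%997=269 [pair 3] h(54,54)=(54*31+54)%997=731 [pair 4] -> [231, 820, 616, 269, 731]
  Sibling for proof at L0: 63
L2: h(231,820)=(231*31+820)%997=5 [pair 0] h(616,269)=(616*31+269)%997=422 [pair 1] h(731,731)=(731*31+731)%997=461 [pair 2] -> [5, 422, 461]
  Sibling for proof at L1: 269
L3: h(5,422)=(5*31+422)%997=577 [pair 0] h(461,461)=(461*31+461)%997=794 [pair 1] -> [577, 794]
  Sibling for proof at L2: 5
L4: h(577,794)=(577*31+794)%997=735 [pair 0] -> [735]
  Sibling for proof at L3: 794
Root: 735
Proof path (sibling hashes from leaf to root): [63, 269, 5, 794]

Answer: 63 269 5 794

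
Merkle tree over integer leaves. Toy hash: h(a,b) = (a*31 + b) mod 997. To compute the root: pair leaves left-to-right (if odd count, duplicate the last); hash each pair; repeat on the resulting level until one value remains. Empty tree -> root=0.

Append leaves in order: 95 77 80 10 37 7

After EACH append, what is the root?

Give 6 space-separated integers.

Answer: 95 31 530 460 304 341

Derivation:
After append 95 (leaves=[95]):
  L0: [95]
  root=95
After append 77 (leaves=[95, 77]):
  L0: [95, 77]
  L1: h(95,77)=(95*31+77)%997=31 -> [31]
  root=31
After append 80 (leaves=[95, 77, 80]):
  L0: [95, 77, 80]
  L1: h(95,77)=(95*31+77)%997=31 h(80,80)=(80*31+80)%997=566 -> [31, 566]
  L2: h(31,566)=(31*31+566)%997=530 -> [530]
  root=530
After append 10 (leaves=[95, 77, 80, 10]):
  L0: [95, 77, 80, 10]
  L1: h(95,77)=(95*31+77)%997=31 h(80,10)=(80*31+10)%997=496 -> [31, 496]
  L2: h(31,496)=(31*31+496)%997=460 -> [460]
  root=460
After append 37 (leaves=[95, 77, 80, 10, 37]):
  L0: [95, 77, 80, 10, 37]
  L1: h(95,77)=(95*31+77)%997=31 h(80,10)=(80*31+10)%997=496 h(37,37)=(37*31+37)%997=187 -> [31, 496, 187]
  L2: h(31,496)=(31*31+496)%997=460 h(187,187)=(187*31+187)%997=2 -> [460, 2]
  L3: h(460,2)=(460*31+2)%997=304 -> [304]
  root=304
After append 7 (leaves=[95, 77, 80, 10, 37, 7]):
  L0: [95, 77, 80, 10, 37, 7]
  L1: h(95,77)=(95*31+77)%997=31 h(80,10)=(80*31+10)%997=496 h(37,7)=(37*31+7)%997=157 -> [31, 496, 157]
  L2: h(31,496)=(31*31+496)%997=460 h(157,157)=(157*31+157)%997=39 -> [460, 39]
  L3: h(460,39)=(460*31+39)%997=341 -> [341]
  root=341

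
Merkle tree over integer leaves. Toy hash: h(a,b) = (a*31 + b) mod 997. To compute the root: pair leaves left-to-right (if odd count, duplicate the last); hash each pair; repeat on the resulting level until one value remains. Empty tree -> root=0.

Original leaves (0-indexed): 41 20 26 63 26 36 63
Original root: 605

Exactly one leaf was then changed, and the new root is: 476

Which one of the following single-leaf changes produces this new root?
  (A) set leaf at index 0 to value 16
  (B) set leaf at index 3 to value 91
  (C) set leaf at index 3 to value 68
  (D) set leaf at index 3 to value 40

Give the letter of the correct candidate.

Original leaves: [41, 20, 26, 63, 26, 36, 63]
Target new root: 476
Try each candidate change and compute the resulting root:
Candidate A: set leaf[0] = 16 -> leaves = [16, 20, 26, 63, 26, 36, 63]
  L0: [16, 20, 26, 63, 26, 36, 63]
  L1: h(16,20)=(16*31+20)%997=516 h(26,63)=(26*31+63)%997=869 h(26,36)=(26*31+36)%997=842 h(63,63)=(63*31+63)%997=22 -> [516, 869, 842, 22]
  L2: h(516,869)=(516*31+869)%997=913 h(842,22)=(842*31+22)%997=202 -> [913, 202]
  L3: h(913,202)=(913*31+202)%997=589 -> [589]
  root = 589 != target 476
Candidate B: set leaf[3] = 91 -> leaves = [41, 20, 26, 91, 26, 36, 63]
  L0: [41, 20, 26, 91, 26, 36, 63]
  L1: h(41,20)=(41*31+20)%997=294 h(26,91)=(26*31+91)%997=897 h(26,36)=(26*31+36)%997=842 h(63,63)=(63*31+63)%997=22 -> [294, 897, 842, 22]
  L2: h(294,897)=(294*31+897)%997=41 h(842,22)=(842*31+22)%997=202 -> [41, 202]
  L3: h(41,202)=(41*31+202)%997=476 -> [476]
  root = 476 == target 476  ** MATCH **
Candidate C: set leaf[3] = 68 -> leaves = [41, 20, 26, 68, 26, 36, 63]
  L0: [41, 20, 26, 68, 26, 36, 63]
  L1: h(41,20)=(41*31+20)%997=294 h(26,68)=(26*31+68)%997=874 h(26,36)=(26*31+36)%997=842 h(63,63)=(63*31+63)%997=22 -> [294, 874, 842, 22]
  L2: h(294,874)=(294*31+874)%997=18 h(842,22)=(842*31+22)%997=202 -> [18, 202]
  L3: h(18,202)=(18*31+202)%997=760 -> [760]
  root = 760 != target 476
Candidate D: set leaf[3] = 40 -> leaves = [41, 20, 26, 40, 26, 36, 63]
  L0: [41, 20, 26, 40, 26, 36, 63]
  L1: h(41,20)=(41*31+20)%997=294 h(26,40)=(26*31+40)%997=846 h(26,36)=(26*31+36)%997=842 h(63,63)=(63*31+63)%997=22 -> [294, 846, 842, 22]
  L2: h(294,846)=(294*31+846)%997=987 h(842,22)=(842*31+22)%997=202 -> [987, 202]
  L3: h(987,202)=(987*31+202)%997=889 -> [889]
  root = 889 != target 476
Candidate B produces the target root.

Answer: B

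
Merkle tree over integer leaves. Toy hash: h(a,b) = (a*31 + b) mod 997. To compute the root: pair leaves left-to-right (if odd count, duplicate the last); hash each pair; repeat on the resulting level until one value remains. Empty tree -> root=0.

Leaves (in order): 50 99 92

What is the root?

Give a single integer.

L0: [50, 99, 92]
L1: h(50,99)=(50*31+99)%997=652 h(92,92)=(92*31+92)%997=950 -> [652, 950]
L2: h(652,950)=(652*31+950)%997=225 -> [225]

Answer: 225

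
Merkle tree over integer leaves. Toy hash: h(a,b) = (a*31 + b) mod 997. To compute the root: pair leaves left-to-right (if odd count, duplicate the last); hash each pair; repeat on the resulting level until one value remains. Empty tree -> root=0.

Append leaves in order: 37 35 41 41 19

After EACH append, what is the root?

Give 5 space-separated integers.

Answer: 37 185 68 68 627

Derivation:
After append 37 (leaves=[37]):
  L0: [37]
  root=37
After append 35 (leaves=[37, 35]):
  L0: [37, 35]
  L1: h(37,35)=(37*31+35)%997=185 -> [185]
  root=185
After append 41 (leaves=[37, 35, 41]):
  L0: [37, 35, 41]
  L1: h(37,35)=(37*31+35)%997=185 h(41,41)=(41*31+41)%997=315 -> [185, 315]
  L2: h(185,315)=(185*31+315)%997=68 -> [68]
  root=68
After append 41 (leaves=[37, 35, 41, 41]):
  L0: [37, 35, 41, 41]
  L1: h(37,35)=(37*31+35)%997=185 h(41,41)=(41*31+41)%997=315 -> [185, 315]
  L2: h(185,315)=(185*31+315)%997=68 -> [68]
  root=68
After append 19 (leaves=[37, 35, 41, 41, 19]):
  L0: [37, 35, 41, 41, 19]
  L1: h(37,35)=(37*31+35)%997=185 h(41,41)=(41*31+41)%997=315 h(19,19)=(19*31+19)%997=608 -> [185, 315, 608]
  L2: h(185,315)=(185*31+315)%997=68 h(608,608)=(608*31+608)%997=513 -> [68, 513]
  L3: h(68,513)=(68*31+513)%997=627 -> [627]
  root=627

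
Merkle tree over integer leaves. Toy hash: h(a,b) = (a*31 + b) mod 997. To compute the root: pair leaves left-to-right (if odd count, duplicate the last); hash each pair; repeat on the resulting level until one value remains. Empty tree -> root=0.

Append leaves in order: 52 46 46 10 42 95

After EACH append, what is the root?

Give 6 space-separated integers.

Answer: 52 661 29 990 917 619

Derivation:
After append 52 (leaves=[52]):
  L0: [52]
  root=52
After append 46 (leaves=[52, 46]):
  L0: [52, 46]
  L1: h(52,46)=(52*31+46)%997=661 -> [661]
  root=661
After append 46 (leaves=[52, 46, 46]):
  L0: [52, 46, 46]
  L1: h(52,46)=(52*31+46)%997=661 h(46,46)=(46*31+46)%997=475 -> [661, 475]
  L2: h(661,475)=(661*31+475)%997=29 -> [29]
  root=29
After append 10 (leaves=[52, 46, 46, 10]):
  L0: [52, 46, 46, 10]
  L1: h(52,46)=(52*31+46)%997=661 h(46,10)=(46*31+10)%997=439 -> [661, 439]
  L2: h(661,439)=(661*31+439)%997=990 -> [990]
  root=990
After append 42 (leaves=[52, 46, 46, 10, 42]):
  L0: [52, 46, 46, 10, 42]
  L1: h(52,46)=(52*31+46)%997=661 h(46,10)=(46*31+10)%997=439 h(42,42)=(42*31+42)%997=347 -> [661, 439, 347]
  L2: h(661,439)=(661*31+439)%997=990 h(347,347)=(347*31+347)%997=137 -> [990, 137]
  L3: h(990,137)=(990*31+137)%997=917 -> [917]
  root=917
After append 95 (leaves=[52, 46, 46, 10, 42, 95]):
  L0: [52, 46, 46, 10, 42, 95]
  L1: h(52,46)=(52*31+46)%997=661 h(46,10)=(46*31+10)%997=439 h(42,95)=(42*31+95)%997=400 -> [661, 439, 400]
  L2: h(661,439)=(661*31+439)%997=990 h(400,400)=(400*31+400)%997=836 -> [990, 836]
  L3: h(990,836)=(990*31+836)%997=619 -> [619]
  root=619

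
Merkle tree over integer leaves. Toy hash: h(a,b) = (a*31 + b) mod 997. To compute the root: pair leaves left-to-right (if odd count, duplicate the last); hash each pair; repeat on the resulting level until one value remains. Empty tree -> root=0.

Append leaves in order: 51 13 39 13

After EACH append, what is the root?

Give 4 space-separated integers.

After append 51 (leaves=[51]):
  L0: [51]
  root=51
After append 13 (leaves=[51, 13]):
  L0: [51, 13]
  L1: h(51,13)=(51*31+13)%997=597 -> [597]
  root=597
After append 39 (leaves=[51, 13, 39]):
  L0: [51, 13, 39]
  L1: h(51,13)=(51*31+13)%997=597 h(39,39)=(39*31+39)%997=251 -> [597, 251]
  L2: h(597,251)=(597*31+251)%997=812 -> [812]
  root=812
After append 13 (leaves=[51, 13, 39, 13]):
  L0: [51, 13, 39, 13]
  L1: h(51,13)=(51*31+13)%997=597 h(39,13)=(39*31+13)%997=225 -> [597, 225]
  L2: h(597,225)=(597*31+225)%997=786 -> [786]
  root=786

Answer: 51 597 812 786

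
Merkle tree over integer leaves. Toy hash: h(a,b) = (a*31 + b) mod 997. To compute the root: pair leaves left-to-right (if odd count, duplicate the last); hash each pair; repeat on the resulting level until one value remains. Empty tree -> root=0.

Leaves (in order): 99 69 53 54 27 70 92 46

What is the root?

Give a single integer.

Answer: 564

Derivation:
L0: [99, 69, 53, 54, 27, 70, 92, 46]
L1: h(99,69)=(99*31+69)%997=147 h(53,54)=(53*31+54)%997=700 h(27,70)=(27*31+70)%997=907 h(92,46)=(92*31+46)%997=904 -> [147, 700, 907, 904]
L2: h(147,700)=(147*31+700)%997=272 h(907,904)=(907*31+904)%997=108 -> [272, 108]
L3: h(272,108)=(272*31+108)%997=564 -> [564]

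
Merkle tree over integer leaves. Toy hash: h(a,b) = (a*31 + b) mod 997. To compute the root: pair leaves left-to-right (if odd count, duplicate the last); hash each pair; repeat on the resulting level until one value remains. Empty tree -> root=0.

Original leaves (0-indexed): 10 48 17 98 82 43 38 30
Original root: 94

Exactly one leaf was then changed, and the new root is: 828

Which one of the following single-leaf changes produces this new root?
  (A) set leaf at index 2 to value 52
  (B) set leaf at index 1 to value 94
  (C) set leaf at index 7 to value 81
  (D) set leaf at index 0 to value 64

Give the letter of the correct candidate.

Answer: A

Derivation:
Original leaves: [10, 48, 17, 98, 82, 43, 38, 30]
Target new root: 828
Try each candidate change and compute the resulting root:
Candidate A: set leaf[2] = 52 -> leaves = [10, 48, 52, 98, 82, 43, 38, 30]
  L0: [10, 48, 52, 98, 82, 43, 38, 30]
  L1: h(10,48)=(10*31+48)%997=358 h(52,98)=(52*31+98)%997=713 h(82,43)=(82*31+43)%997=591 h(38,30)=(38*31+30)%997=211 -> [358, 713, 591, 211]
  L2: h(358,713)=(358*31+713)%997=844 h(591,211)=(591*31+211)%997=586 -> [844, 586]
  L3: h(844,586)=(844*31+586)%997=828 -> [828]
  root = 828 == target 828  ** MATCH **
Candidate B: set leaf[1] = 94 -> leaves = [10, 94, 17, 98, 82, 43, 38, 30]
  L0: [10, 94, 17, 98, 82, 43, 38, 30]
  L1: h(10,94)=(10*31+94)%997=404 h(17,98)=(17*31+98)%997=625 h(82,43)=(82*31+43)%997=591 h(38,30)=(38*31+30)%997=211 -> [404, 625, 591, 211]
  L2: h(404,625)=(404*31+625)%997=188 h(591,211)=(591*31+211)%997=586 -> [188, 586]
  L3: h(188,586)=(188*31+586)%997=432 -> [432]
  root = 432 != target 828
Candidate C: set leaf[7] = 81 -> leaves = [10, 48, 17, 98, 82, 43, 38, 81]
  L0: [10, 48, 17, 98, 82, 43, 38, 81]
  L1: h(10,48)=(10*31+48)%997=358 h(17,98)=(17*31+98)%997=625 h(82,43)=(82*31+43)%997=591 h(38,81)=(38*31+81)%997=262 -> [358, 625, 591, 262]
  L2: h(358,625)=(358*31+625)%997=756 h(591,262)=(591*31+262)%997=637 -> [756, 637]
  L3: h(756,637)=(756*31+637)%997=145 -> [145]
  root = 145 != target 828
Candidate D: set leaf[0] = 64 -> leaves = [64, 48, 17, 98, 82, 43, 38, 30]
  L0: [64, 48, 17, 98, 82, 43, 38, 30]
  L1: h(64,48)=(64*31+48)%997=38 h(17,98)=(17*31+98)%997=625 h(82,43)=(82*31+43)%997=591 h(38,30)=(38*31+30)%997=211 -> [38, 625, 591, 211]
  L2: h(38,625)=(38*31+625)%997=806 h(591,211)=(591*31+211)%997=586 -> [806, 586]
  L3: h(806,586)=(806*31+586)%997=647 -> [647]
  root = 647 != target 828
Candidate A produces the target root.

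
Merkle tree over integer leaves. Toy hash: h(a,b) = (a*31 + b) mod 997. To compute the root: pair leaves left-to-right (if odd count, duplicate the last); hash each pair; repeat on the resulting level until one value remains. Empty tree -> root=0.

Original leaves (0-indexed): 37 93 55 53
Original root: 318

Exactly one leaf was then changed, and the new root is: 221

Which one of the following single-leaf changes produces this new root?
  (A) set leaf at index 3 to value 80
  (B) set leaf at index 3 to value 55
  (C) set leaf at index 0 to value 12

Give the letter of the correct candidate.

Original leaves: [37, 93, 55, 53]
Target new root: 221
Try each candidate change and compute the resulting root:
Candidate A: set leaf[3] = 80 -> leaves = [37, 93, 55, 80]
  L0: [37, 93, 55, 80]
  L1: h(37,93)=(37*31+93)%997=243 h(55,80)=(55*31+80)%997=788 -> [243, 788]
  L2: h(243,788)=(243*31+788)%997=345 -> [345]
  root = 345 != target 221
Candidate B: set leaf[3] = 55 -> leaves = [37, 93, 55, 55]
  L0: [37, 93, 55, 55]
  L1: h(37,93)=(37*31+93)%997=243 h(55,55)=(55*31+55)%997=763 -> [243, 763]
  L2: h(243,763)=(243*31+763)%997=320 -> [320]
  root = 320 != target 221
Candidate C: set leaf[0] = 12 -> leaves = [12, 93, 55, 53]
  L0: [12, 93, 55, 53]
  L1: h(12,93)=(12*31+93)%997=465 h(55,53)=(55*31+53)%997=761 -> [465, 761]
  L2: h(465,761)=(465*31+761)%997=221 -> [221]
  root = 221 == target 221  ** MATCH **
Candidate C produces the target root.

Answer: C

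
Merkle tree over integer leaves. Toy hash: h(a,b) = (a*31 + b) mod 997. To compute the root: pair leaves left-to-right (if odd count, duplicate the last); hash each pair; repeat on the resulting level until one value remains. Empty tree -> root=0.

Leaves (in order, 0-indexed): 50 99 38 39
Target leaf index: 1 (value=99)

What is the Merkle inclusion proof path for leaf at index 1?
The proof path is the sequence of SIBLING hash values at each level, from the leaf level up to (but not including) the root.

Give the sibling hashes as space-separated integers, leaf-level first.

L0 (leaves): [50, 99, 38, 39], target index=1
L1: h(50,99)=(50*31+99)%997=652 [pair 0] h(38,39)=(38*31+39)%997=220 [pair 1] -> [652, 220]
  Sibling for proof at L0: 50
L2: h(652,220)=(652*31+220)%997=492 [pair 0] -> [492]
  Sibling for proof at L1: 220
Root: 492
Proof path (sibling hashes from leaf to root): [50, 220]

Answer: 50 220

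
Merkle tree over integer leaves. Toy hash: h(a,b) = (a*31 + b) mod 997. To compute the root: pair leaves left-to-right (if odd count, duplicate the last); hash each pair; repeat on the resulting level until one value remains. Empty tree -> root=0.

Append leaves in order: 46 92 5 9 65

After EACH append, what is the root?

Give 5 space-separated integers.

After append 46 (leaves=[46]):
  L0: [46]
  root=46
After append 92 (leaves=[46, 92]):
  L0: [46, 92]
  L1: h(46,92)=(46*31+92)%997=521 -> [521]
  root=521
After append 5 (leaves=[46, 92, 5]):
  L0: [46, 92, 5]
  L1: h(46,92)=(46*31+92)%997=521 h(5,5)=(5*31+5)%997=160 -> [521, 160]
  L2: h(521,160)=(521*31+160)%997=359 -> [359]
  root=359
After append 9 (leaves=[46, 92, 5, 9]):
  L0: [46, 92, 5, 9]
  L1: h(46,92)=(46*31+92)%997=521 h(5,9)=(5*31+9)%997=164 -> [521, 164]
  L2: h(521,164)=(521*31+164)%997=363 -> [363]
  root=363
After append 65 (leaves=[46, 92, 5, 9, 65]):
  L0: [46, 92, 5, 9, 65]
  L1: h(46,92)=(46*31+92)%997=521 h(5,9)=(5*31+9)%997=164 h(65,65)=(65*31+65)%997=86 -> [521, 164, 86]
  L2: h(521,164)=(521*31+164)%997=363 h(86,86)=(86*31+86)%997=758 -> [363, 758]
  L3: h(363,758)=(363*31+758)%997=47 -> [47]
  root=47

Answer: 46 521 359 363 47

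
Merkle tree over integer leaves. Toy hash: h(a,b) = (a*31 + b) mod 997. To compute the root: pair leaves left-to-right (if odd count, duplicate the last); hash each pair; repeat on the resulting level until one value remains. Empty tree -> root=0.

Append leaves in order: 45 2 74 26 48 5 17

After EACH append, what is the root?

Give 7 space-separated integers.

Answer: 45 400 810 762 990 611 659

Derivation:
After append 45 (leaves=[45]):
  L0: [45]
  root=45
After append 2 (leaves=[45, 2]):
  L0: [45, 2]
  L1: h(45,2)=(45*31+2)%997=400 -> [400]
  root=400
After append 74 (leaves=[45, 2, 74]):
  L0: [45, 2, 74]
  L1: h(45,2)=(45*31+2)%997=400 h(74,74)=(74*31+74)%997=374 -> [400, 374]
  L2: h(400,374)=(400*31+374)%997=810 -> [810]
  root=810
After append 26 (leaves=[45, 2, 74, 26]):
  L0: [45, 2, 74, 26]
  L1: h(45,2)=(45*31+2)%997=400 h(74,26)=(74*31+26)%997=326 -> [400, 326]
  L2: h(400,326)=(400*31+326)%997=762 -> [762]
  root=762
After append 48 (leaves=[45, 2, 74, 26, 48]):
  L0: [45, 2, 74, 26, 48]
  L1: h(45,2)=(45*31+2)%997=400 h(74,26)=(74*31+26)%997=326 h(48,48)=(48*31+48)%997=539 -> [400, 326, 539]
  L2: h(400,326)=(400*31+326)%997=762 h(539,539)=(539*31+539)%997=299 -> [762, 299]
  L3: h(762,299)=(762*31+299)%997=990 -> [990]
  root=990
After append 5 (leaves=[45, 2, 74, 26, 48, 5]):
  L0: [45, 2, 74, 26, 48, 5]
  L1: h(45,2)=(45*31+2)%997=400 h(74,26)=(74*31+26)%997=326 h(48,5)=(48*31+5)%997=496 -> [400, 326, 496]
  L2: h(400,326)=(400*31+326)%997=762 h(496,496)=(496*31+496)%997=917 -> [762, 917]
  L3: h(762,917)=(762*31+917)%997=611 -> [611]
  root=611
After append 17 (leaves=[45, 2, 74, 26, 48, 5, 17]):
  L0: [45, 2, 74, 26, 48, 5, 17]
  L1: h(45,2)=(45*31+2)%997=400 h(74,26)=(74*31+26)%997=326 h(48,5)=(48*31+5)%997=496 h(17,17)=(17*31+17)%997=544 -> [400, 326, 496, 544]
  L2: h(400,326)=(400*31+326)%997=762 h(496,544)=(496*31+544)%997=965 -> [762, 965]
  L3: h(762,965)=(762*31+965)%997=659 -> [659]
  root=659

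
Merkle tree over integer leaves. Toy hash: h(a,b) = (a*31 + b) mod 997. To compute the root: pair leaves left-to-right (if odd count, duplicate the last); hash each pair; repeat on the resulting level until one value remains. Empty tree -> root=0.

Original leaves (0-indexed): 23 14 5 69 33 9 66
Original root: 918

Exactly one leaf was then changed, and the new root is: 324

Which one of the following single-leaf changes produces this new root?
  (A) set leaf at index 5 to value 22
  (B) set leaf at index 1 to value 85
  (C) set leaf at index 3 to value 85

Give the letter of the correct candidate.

Answer: A

Derivation:
Original leaves: [23, 14, 5, 69, 33, 9, 66]
Target new root: 324
Try each candidate change and compute the resulting root:
Candidate A: set leaf[5] = 22 -> leaves = [23, 14, 5, 69, 33, 22, 66]
  L0: [23, 14, 5, 69, 33, 22, 66]
  L1: h(23,14)=(23*31+14)%997=727 h(5,69)=(5*31+69)%997=224 h(33,22)=(33*31+22)%997=48 h(66,66)=(66*31+66)%997=118 -> [727, 224, 48, 118]
  L2: h(727,224)=(727*31+224)%997=827 h(48,118)=(48*31+118)%997=609 -> [827, 609]
  L3: h(827,609)=(827*31+609)%997=324 -> [324]
  root = 324 == target 324  ** MATCH **
Candidate B: set leaf[1] = 85 -> leaves = [23, 85, 5, 69, 33, 9, 66]
  L0: [23, 85, 5, 69, 33, 9, 66]
  L1: h(23,85)=(23*31+85)%997=798 h(5,69)=(5*31+69)%997=224 h(33,9)=(33*31+9)%997=35 h(66,66)=(66*31+66)%997=118 -> [798, 224, 35, 118]
  L2: h(798,224)=(798*31+224)%997=37 h(35,118)=(35*31+118)%997=206 -> [37, 206]
  L3: h(37,206)=(37*31+206)%997=356 -> [356]
  root = 356 != target 324
Candidate C: set leaf[3] = 85 -> leaves = [23, 14, 5, 85, 33, 9, 66]
  L0: [23, 14, 5, 85, 33, 9, 66]
  L1: h(23,14)=(23*31+14)%997=727 h(5,85)=(5*31+85)%997=240 h(33,9)=(33*31+9)%997=35 h(66,66)=(66*31+66)%997=118 -> [727, 240, 35, 118]
  L2: h(727,240)=(727*31+240)%997=843 h(35,118)=(35*31+118)%997=206 -> [843, 206]
  L3: h(843,206)=(843*31+206)%997=417 -> [417]
  root = 417 != target 324
Candidate A produces the target root.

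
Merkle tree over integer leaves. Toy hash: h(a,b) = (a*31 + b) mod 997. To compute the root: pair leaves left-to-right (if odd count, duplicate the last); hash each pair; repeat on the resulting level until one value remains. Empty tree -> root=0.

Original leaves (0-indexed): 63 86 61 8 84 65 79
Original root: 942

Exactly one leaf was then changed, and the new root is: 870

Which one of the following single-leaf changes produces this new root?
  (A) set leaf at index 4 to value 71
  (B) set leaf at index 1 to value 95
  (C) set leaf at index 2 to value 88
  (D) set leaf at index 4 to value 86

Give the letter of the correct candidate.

Answer: D

Derivation:
Original leaves: [63, 86, 61, 8, 84, 65, 79]
Target new root: 870
Try each candidate change and compute the resulting root:
Candidate A: set leaf[4] = 71 -> leaves = [63, 86, 61, 8, 71, 65, 79]
  L0: [63, 86, 61, 8, 71, 65, 79]
  L1: h(63,86)=(63*31+86)%997=45 h(61,8)=(61*31+8)%997=902 h(71,65)=(71*31+65)%997=272 h(79,79)=(79*31+79)%997=534 -> [45, 902, 272, 534]
  L2: h(45,902)=(45*31+902)%997=303 h(272,534)=(272*31+534)%997=990 -> [303, 990]
  L3: h(303,990)=(303*31+990)%997=413 -> [413]
  root = 413 != target 870
Candidate B: set leaf[1] = 95 -> leaves = [63, 95, 61, 8, 84, 65, 79]
  L0: [63, 95, 61, 8, 84, 65, 79]
  L1: h(63,95)=(63*31+95)%997=54 h(61,8)=(61*31+8)%997=902 h(84,65)=(84*31+65)%997=675 h(79,79)=(79*31+79)%997=534 -> [54, 902, 675, 534]
  L2: h(54,902)=(54*31+902)%997=582 h(675,534)=(675*31+534)%997=522 -> [582, 522]
  L3: h(582,522)=(582*31+522)%997=618 -> [618]
  root = 618 != target 870
Candidate C: set leaf[2] = 88 -> leaves = [63, 86, 88, 8, 84, 65, 79]
  L0: [63, 86, 88, 8, 84, 65, 79]
  L1: h(63,86)=(63*31+86)%997=45 h(88,8)=(88*31+8)%997=742 h(84,65)=(84*31+65)%997=675 h(79,79)=(79*31+79)%997=534 -> [45, 742, 675, 534]
  L2: h(45,742)=(45*31+742)%997=143 h(675,534)=(675*31+534)%997=522 -> [143, 522]
  L3: h(143,522)=(143*31+522)%997=967 -> [967]
  root = 967 != target 870
Candidate D: set leaf[4] = 86 -> leaves = [63, 86, 61, 8, 86, 65, 79]
  L0: [63, 86, 61, 8, 86, 65, 79]
  L1: h(63,86)=(63*31+86)%997=45 h(61,8)=(61*31+8)%997=902 h(86,65)=(86*31+65)%997=737 h(79,79)=(79*31+79)%997=534 -> [45, 902, 737, 534]
  L2: h(45,902)=(45*31+902)%997=303 h(737,534)=(737*31+534)%997=450 -> [303, 450]
  L3: h(303,450)=(303*31+450)%997=870 -> [870]
  root = 870 == target 870  ** MATCH **
Candidate D produces the target root.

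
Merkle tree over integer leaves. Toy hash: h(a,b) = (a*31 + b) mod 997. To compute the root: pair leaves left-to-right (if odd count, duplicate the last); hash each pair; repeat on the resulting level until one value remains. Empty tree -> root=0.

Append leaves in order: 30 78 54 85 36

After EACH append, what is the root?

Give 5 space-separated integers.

Answer: 30 11 75 106 270

Derivation:
After append 30 (leaves=[30]):
  L0: [30]
  root=30
After append 78 (leaves=[30, 78]):
  L0: [30, 78]
  L1: h(30,78)=(30*31+78)%997=11 -> [11]
  root=11
After append 54 (leaves=[30, 78, 54]):
  L0: [30, 78, 54]
  L1: h(30,78)=(30*31+78)%997=11 h(54,54)=(54*31+54)%997=731 -> [11, 731]
  L2: h(11,731)=(11*31+731)%997=75 -> [75]
  root=75
After append 85 (leaves=[30, 78, 54, 85]):
  L0: [30, 78, 54, 85]
  L1: h(30,78)=(30*31+78)%997=11 h(54,85)=(54*31+85)%997=762 -> [11, 762]
  L2: h(11,762)=(11*31+762)%997=106 -> [106]
  root=106
After append 36 (leaves=[30, 78, 54, 85, 36]):
  L0: [30, 78, 54, 85, 36]
  L1: h(30,78)=(30*31+78)%997=11 h(54,85)=(54*31+85)%997=762 h(36,36)=(36*31+36)%997=155 -> [11, 762, 155]
  L2: h(11,762)=(11*31+762)%997=106 h(155,155)=(155*31+155)%997=972 -> [106, 972]
  L3: h(106,972)=(106*31+972)%997=270 -> [270]
  root=270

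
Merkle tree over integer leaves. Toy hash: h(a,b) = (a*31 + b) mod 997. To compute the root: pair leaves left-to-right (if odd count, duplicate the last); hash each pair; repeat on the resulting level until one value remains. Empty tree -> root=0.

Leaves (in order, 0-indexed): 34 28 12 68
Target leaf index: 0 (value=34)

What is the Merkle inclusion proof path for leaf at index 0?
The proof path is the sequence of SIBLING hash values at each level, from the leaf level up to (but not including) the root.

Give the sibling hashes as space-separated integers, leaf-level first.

Answer: 28 440

Derivation:
L0 (leaves): [34, 28, 12, 68], target index=0
L1: h(34,28)=(34*31+28)%997=85 [pair 0] h(12,68)=(12*31+68)%997=440 [pair 1] -> [85, 440]
  Sibling for proof at L0: 28
L2: h(85,440)=(85*31+440)%997=84 [pair 0] -> [84]
  Sibling for proof at L1: 440
Root: 84
Proof path (sibling hashes from leaf to root): [28, 440]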